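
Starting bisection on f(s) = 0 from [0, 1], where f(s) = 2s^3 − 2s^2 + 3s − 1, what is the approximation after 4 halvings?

s = 0.5 gives f = 0.25, positive; keep [0, 0.5]
s = 0.25 gives f = -0.34375, negative; keep [0.25, 0.5]
s = 0.375 gives f = -0.050781, negative; keep [0.375, 0.5]
s = 0.4375 gives f = 0.0972, positive; keep [0.375, 0.4375]

0.4375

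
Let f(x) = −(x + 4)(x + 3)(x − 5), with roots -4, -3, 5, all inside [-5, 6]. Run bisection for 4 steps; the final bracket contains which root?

midpoint 0.5: f = 70.875 > 0 → [0.5, 6]
midpoint 3.25: f = 79.296875 > 0 → [3.25, 6]
midpoint 4.625: f = 24.662109 > 0 → [4.625, 6]
midpoint 5.3125: f = -24.1907 < 0 → [4.625, 5.3125]

5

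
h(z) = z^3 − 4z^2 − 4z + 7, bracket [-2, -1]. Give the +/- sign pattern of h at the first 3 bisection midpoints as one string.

+--

z = -1.5 gives h = 0.625, positive; keep [-2, -1.5]
z = -1.75 gives h = -3.609375, negative; keep [-1.75, -1.5]
z = -1.625 gives h = -1.353516, negative; keep [-1.625, -1.5]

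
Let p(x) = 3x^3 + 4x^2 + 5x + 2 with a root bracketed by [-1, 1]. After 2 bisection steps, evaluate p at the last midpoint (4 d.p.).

m = 0, p(m) = 2 (+); new bracket [-1, 0]
m = -0.5, p(m) = 0.125 (+); new bracket [-1, -0.5]

0.1250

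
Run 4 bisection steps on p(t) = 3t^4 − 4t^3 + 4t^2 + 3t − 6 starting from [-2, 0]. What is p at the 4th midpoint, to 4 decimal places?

t = -1 gives p = 2, positive; keep [-1, 0]
t = -0.5 gives p = -5.8125, negative; keep [-1, -0.5]
t = -0.75 gives p = -3.363281, negative; keep [-1, -0.75]
t = -0.875 gives p = -1.1243, negative; keep [-1, -0.875]

-1.1243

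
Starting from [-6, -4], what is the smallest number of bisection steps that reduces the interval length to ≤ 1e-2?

8

Width after n steps is 2/2^n. Need 2^n ≥ 2/1e-2 = 200.
2^7 = 128 < 200 ≤ 2^8 = 256, so n = 8.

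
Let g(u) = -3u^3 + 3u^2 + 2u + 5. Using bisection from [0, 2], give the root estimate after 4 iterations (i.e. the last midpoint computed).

1.875

u = 1 gives g = 7, positive; keep [1, 2]
u = 1.5 gives g = 4.625, positive; keep [1.5, 2]
u = 1.75 gives g = 1.609375, positive; keep [1.75, 2]
u = 1.875 gives g = -0.4785, negative; keep [1.75, 1.875]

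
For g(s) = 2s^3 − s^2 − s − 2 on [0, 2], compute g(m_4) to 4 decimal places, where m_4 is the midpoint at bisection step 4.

midpoint 1: g = -2 < 0 → [1, 2]
midpoint 1.5: g = 1 > 0 → [1, 1.5]
midpoint 1.25: g = -0.90625 < 0 → [1.25, 1.5]
midpoint 1.375: g = -0.0664 < 0 → [1.375, 1.5]

-0.0664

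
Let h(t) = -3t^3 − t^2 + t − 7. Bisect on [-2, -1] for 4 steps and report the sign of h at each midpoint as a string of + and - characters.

t = -1.5 gives h = -0.625, negative; keep [-2, -1.5]
t = -1.75 gives h = 4.265625, positive; keep [-1.75, -1.5]
t = -1.625 gives h = 1.607422, positive; keep [-1.625, -1.5]
t = -1.5625 gives h = 0.4402, positive; keep [-1.5625, -1.5]

-+++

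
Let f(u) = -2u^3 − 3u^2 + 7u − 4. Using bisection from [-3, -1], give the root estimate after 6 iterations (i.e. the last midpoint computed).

-2.90625

m = -2, f(m) = -14 (−); new bracket [-3, -2]
m = -2.5, f(m) = -9 (−); new bracket [-3, -2.5]
m = -2.75, f(m) = -4.34375 (−); new bracket [-3, -2.75]
m = -2.875, f(m) = -1.3945 (−); new bracket [-3, -2.875]
m = -2.9375, f(m) = 0.2456 (+); new bracket [-2.9375, -2.875]
m = -2.90625, f(m) = -0.5886 (−); new bracket [-2.9375, -2.90625]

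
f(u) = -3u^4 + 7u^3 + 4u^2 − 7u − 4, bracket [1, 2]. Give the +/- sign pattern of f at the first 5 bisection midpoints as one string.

+-+++

midpoint 1.5: f = 2.9375 > 0 → [1, 1.5]
midpoint 1.25: f = -0.152344 < 0 → [1.25, 1.5]
midpoint 1.375: f = 1.411377 > 0 → [1.25, 1.375]
midpoint 1.3125: f = 0.6274 > 0 → [1.25, 1.3125]
midpoint 1.28125: f = 0.2362 > 0 → [1.25, 1.28125]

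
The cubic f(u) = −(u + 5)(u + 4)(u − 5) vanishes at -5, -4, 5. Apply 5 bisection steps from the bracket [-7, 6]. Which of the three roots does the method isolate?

f(-0.5) = 86.625 > 0, so the root lies in [-0.5, 6]
f(2.75) = 117.703125 > 0, so the root lies in [2.75, 6]
f(4.375) = 49.072266 > 0, so the root lies in [4.375, 6]
f(5.1875) = -17.5496 < 0, so the root lies in [4.375, 5.1875]
f(4.78125) = 18.7888 > 0, so the root lies in [4.78125, 5.1875]

5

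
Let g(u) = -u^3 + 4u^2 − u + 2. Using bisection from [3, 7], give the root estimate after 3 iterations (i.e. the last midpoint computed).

g(5) = -28 < 0, so the root lies in [3, 5]
g(4) = -2 < 0, so the root lies in [3, 4]
g(3.5) = 4.625 > 0, so the root lies in [3.5, 4]

3.5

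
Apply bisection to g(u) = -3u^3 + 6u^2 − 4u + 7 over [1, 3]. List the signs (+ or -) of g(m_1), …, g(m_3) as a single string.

-++

midpoint 2: g = -1 < 0 → [1, 2]
midpoint 1.5: g = 4.375 > 0 → [1.5, 2]
midpoint 1.75: g = 2.296875 > 0 → [1.75, 2]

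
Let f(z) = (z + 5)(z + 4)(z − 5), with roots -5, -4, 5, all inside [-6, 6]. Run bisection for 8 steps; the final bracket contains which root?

m = 0, f(m) = -100 (−); new bracket [0, 6]
m = 3, f(m) = -112 (−); new bracket [3, 6]
m = 4.5, f(m) = -40.375 (−); new bracket [4.5, 6]
m = 5.25, f(m) = 23.7031 (+); new bracket [4.5, 5.25]
m = 4.875, f(m) = -10.9551 (−); new bracket [4.875, 5.25]
m = 5.0625, f(m) = 5.6995 (+); new bracket [4.875, 5.0625]
m = 4.96875, f(m) = -2.794 (−); new bracket [4.96875, 5.0625]
m = 5.015625, f(m) = 1.4109 (+); new bracket [4.96875, 5.015625]

5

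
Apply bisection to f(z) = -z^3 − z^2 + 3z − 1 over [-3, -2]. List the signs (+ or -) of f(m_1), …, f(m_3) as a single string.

midpoint -2.5: f = 0.875 > 0 → [-2.5, -2]
midpoint -2.25: f = -1.421875 < 0 → [-2.5, -2.25]
midpoint -2.375: f = -0.369141 < 0 → [-2.5, -2.375]

+--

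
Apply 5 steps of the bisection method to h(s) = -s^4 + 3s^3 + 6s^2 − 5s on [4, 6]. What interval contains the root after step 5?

s = 5 gives h = -125, negative; keep [4, 5]
s = 4.5 gives h = -37.6875, negative; keep [4, 4.5]
s = 4.25 gives h = -8.832031, negative; keep [4, 4.25]
s = 4.125 gives h = 2.5056, positive; keep [4.125, 4.25]
s = 4.1875 gives h = -2.9229, negative; keep [4.125, 4.1875]

[4.125, 4.1875]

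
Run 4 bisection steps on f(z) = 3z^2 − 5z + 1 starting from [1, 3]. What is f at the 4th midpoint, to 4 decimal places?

z = 2 gives f = 3, positive; keep [1, 2]
z = 1.5 gives f = 0.25, positive; keep [1, 1.5]
z = 1.25 gives f = -0.5625, negative; keep [1.25, 1.5]
z = 1.375 gives f = -0.2031, negative; keep [1.375, 1.5]

-0.2031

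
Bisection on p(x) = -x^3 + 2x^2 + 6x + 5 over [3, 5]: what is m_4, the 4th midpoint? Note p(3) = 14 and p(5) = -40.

3.875

m = 4, p(m) = -3 (−); new bracket [3, 4]
m = 3.5, p(m) = 7.625 (+); new bracket [3.5, 4]
m = 3.75, p(m) = 2.890625 (+); new bracket [3.75, 4]
m = 3.875, p(m) = 0.0957 (+); new bracket [3.875, 4]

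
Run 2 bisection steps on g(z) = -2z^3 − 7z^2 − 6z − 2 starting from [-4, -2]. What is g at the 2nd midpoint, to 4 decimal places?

0.5000

g(-3) = 7 > 0, so the root lies in [-3, -2]
g(-2.5) = 0.5 > 0, so the root lies in [-2.5, -2]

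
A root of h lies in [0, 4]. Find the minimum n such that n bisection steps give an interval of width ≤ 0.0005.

13

Width after n steps is 4/2^n. Need 2^n ≥ 4/0.0005 = 8000.
2^12 = 4096 < 8000 ≤ 2^13 = 8192, so n = 13.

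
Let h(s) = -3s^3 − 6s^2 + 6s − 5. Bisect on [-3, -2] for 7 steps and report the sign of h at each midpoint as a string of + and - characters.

---++-+

midpoint -2.5: h = -10.625 < 0 → [-3, -2.5]
midpoint -2.75: h = -4.484375 < 0 → [-3, -2.75]
midpoint -2.875: h = -0.552734 < 0 → [-3, -2.875]
midpoint -2.9375: h = 1.6438 > 0 → [-2.9375, -2.875]
midpoint -2.90625: h = 0.5258 > 0 → [-2.90625, -2.875]
midpoint -2.890625: h = -0.0183 < 0 → [-2.90625, -2.890625]
midpoint -2.8984375: h = 0.2525 > 0 → [-2.8984375, -2.890625]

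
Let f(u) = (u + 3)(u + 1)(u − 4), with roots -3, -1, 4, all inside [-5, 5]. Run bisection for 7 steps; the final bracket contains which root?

4

u = 0 gives f = -12, negative; keep [0, 5]
u = 2.5 gives f = -28.875, negative; keep [2.5, 5]
u = 3.75 gives f = -8.015625, negative; keep [3.75, 5]
u = 4.375 gives f = 14.8652, positive; keep [3.75, 4.375]
u = 4.0625 gives f = 2.2346, positive; keep [3.75, 4.0625]
u = 3.90625 gives f = -3.1766, negative; keep [3.90625, 4.0625]
u = 3.984375 gives f = -0.5439, negative; keep [3.984375, 4.0625]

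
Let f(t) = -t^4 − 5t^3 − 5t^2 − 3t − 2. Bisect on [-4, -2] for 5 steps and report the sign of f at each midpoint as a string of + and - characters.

++++-

t = -3 gives f = 16, positive; keep [-4, -3]
t = -3.5 gives f = 11.5625, positive; keep [-4, -3.5]
t = -3.75 gives f = 4.855469, positive; keep [-4, -3.75]
t = -3.875 gives f = 0.0056, positive; keep [-4, -3.875]
t = -3.9375 gives f = -2.845, negative; keep [-3.9375, -3.875]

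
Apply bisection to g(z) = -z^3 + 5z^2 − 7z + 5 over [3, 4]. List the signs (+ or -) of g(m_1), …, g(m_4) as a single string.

z = 3.5 gives g = -1.125, negative; keep [3, 3.5]
z = 3.25 gives g = 0.734375, positive; keep [3.25, 3.5]
z = 3.375 gives g = -0.115234, negative; keep [3.25, 3.375]
z = 3.3125 gives g = 0.3289, positive; keep [3.3125, 3.375]

-+-+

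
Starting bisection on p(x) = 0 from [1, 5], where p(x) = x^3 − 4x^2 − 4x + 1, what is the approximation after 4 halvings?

m = 3, p(m) = -20 (−); new bracket [3, 5]
m = 4, p(m) = -15 (−); new bracket [4, 5]
m = 4.5, p(m) = -6.875 (−); new bracket [4.5, 5]
m = 4.75, p(m) = -1.0781 (−); new bracket [4.75, 5]

4.75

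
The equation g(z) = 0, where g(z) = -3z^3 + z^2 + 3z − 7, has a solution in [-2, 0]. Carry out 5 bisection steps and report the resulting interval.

[-1.5, -1.4375]

m = -1, g(m) = -6 (−); new bracket [-2, -1]
m = -1.5, g(m) = 0.875 (+); new bracket [-1.5, -1]
m = -1.25, g(m) = -3.328125 (−); new bracket [-1.5, -1.25]
m = -1.375, g(m) = -1.4355 (−); new bracket [-1.5, -1.375]
m = -1.4375, g(m) = -0.3347 (−); new bracket [-1.5, -1.4375]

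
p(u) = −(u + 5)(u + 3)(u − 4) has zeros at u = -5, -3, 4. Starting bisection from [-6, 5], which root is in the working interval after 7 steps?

midpoint -0.5: p = 50.625 > 0 → [-0.5, 5]
midpoint 2.25: p = 66.609375 > 0 → [2.25, 5]
midpoint 3.625: p = 21.427734 > 0 → [3.625, 5]
midpoint 4.3125: p = -21.2805 < 0 → [3.625, 4.3125]
midpoint 3.96875: p = 1.9532 > 0 → [3.96875, 4.3125]
midpoint 4.140625: p = -9.1786 < 0 → [3.96875, 4.140625]
midpoint 4.0546875: p = -3.4933 < 0 → [3.96875, 4.0546875]

4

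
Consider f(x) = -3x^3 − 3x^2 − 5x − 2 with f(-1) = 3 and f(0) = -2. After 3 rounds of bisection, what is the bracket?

[-0.5, -0.375]

f(-0.5) = 0.125 > 0, so the root lies in [-0.5, 0]
f(-0.25) = -0.890625 < 0, so the root lies in [-0.5, -0.25]
f(-0.375) = -0.388672 < 0, so the root lies in [-0.5, -0.375]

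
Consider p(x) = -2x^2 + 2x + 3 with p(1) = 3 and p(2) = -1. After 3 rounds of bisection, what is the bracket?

[1.75, 1.875]

x = 1.5 gives p = 1.5, positive; keep [1.5, 2]
x = 1.75 gives p = 0.375, positive; keep [1.75, 2]
x = 1.875 gives p = -0.28125, negative; keep [1.75, 1.875]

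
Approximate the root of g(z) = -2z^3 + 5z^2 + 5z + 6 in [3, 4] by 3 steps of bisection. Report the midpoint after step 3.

3.375

g(3.5) = -1 < 0, so the root lies in [3, 3.5]
g(3.25) = 6.40625 > 0, so the root lies in [3.25, 3.5]
g(3.375) = 2.941406 > 0, so the root lies in [3.375, 3.5]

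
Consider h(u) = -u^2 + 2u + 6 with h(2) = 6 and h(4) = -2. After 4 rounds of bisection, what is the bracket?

[3.625, 3.75]

midpoint 3: h = 3 > 0 → [3, 4]
midpoint 3.5: h = 0.75 > 0 → [3.5, 4]
midpoint 3.75: h = -0.5625 < 0 → [3.5, 3.75]
midpoint 3.625: h = 0.1094 > 0 → [3.625, 3.75]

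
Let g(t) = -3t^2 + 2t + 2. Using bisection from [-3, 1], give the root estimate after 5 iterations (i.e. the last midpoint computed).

m = -1, g(m) = -3 (−); new bracket [-1, 1]
m = 0, g(m) = 2 (+); new bracket [-1, 0]
m = -0.5, g(m) = 0.25 (+); new bracket [-1, -0.5]
m = -0.75, g(m) = -1.1875 (−); new bracket [-0.75, -0.5]
m = -0.625, g(m) = -0.4219 (−); new bracket [-0.625, -0.5]

-0.625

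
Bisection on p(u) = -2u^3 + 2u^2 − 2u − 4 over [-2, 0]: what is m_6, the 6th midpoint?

m = -1, p(m) = 2 (+); new bracket [-1, 0]
m = -0.5, p(m) = -2.25 (−); new bracket [-1, -0.5]
m = -0.75, p(m) = -0.53125 (−); new bracket [-1, -0.75]
m = -0.875, p(m) = 0.6211 (+); new bracket [-0.875, -0.75]
m = -0.8125, p(m) = 0.0181 (+); new bracket [-0.8125, -0.75]
m = -0.78125, p(m) = -0.2631 (−); new bracket [-0.8125, -0.78125]

-0.78125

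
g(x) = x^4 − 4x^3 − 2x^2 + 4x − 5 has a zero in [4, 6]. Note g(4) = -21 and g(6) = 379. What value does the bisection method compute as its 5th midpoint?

m = 5, g(m) = 90 (+); new bracket [4, 5]
m = 4.5, g(m) = 18.0625 (+); new bracket [4, 4.5]
m = 4.25, g(m) = -4.933594 (−); new bracket [4.25, 4.5]
m = 4.375, g(m) = 5.6213 (+); new bracket [4.25, 4.375]
m = 4.3125, g(m) = 0.1179 (+); new bracket [4.25, 4.3125]

4.3125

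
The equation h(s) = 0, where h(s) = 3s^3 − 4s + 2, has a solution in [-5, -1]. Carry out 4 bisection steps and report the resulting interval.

[-1.5, -1.25]

h(-3) = -67 < 0, so the root lies in [-3, -1]
h(-2) = -14 < 0, so the root lies in [-2, -1]
h(-1.5) = -2.125 < 0, so the root lies in [-1.5, -1]
h(-1.25) = 1.1406 > 0, so the root lies in [-1.5, -1.25]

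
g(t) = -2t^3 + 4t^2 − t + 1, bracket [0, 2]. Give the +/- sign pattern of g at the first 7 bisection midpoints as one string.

++++---

t = 1 gives g = 2, positive; keep [1, 2]
t = 1.5 gives g = 1.75, positive; keep [1.5, 2]
t = 1.75 gives g = 0.78125, positive; keep [1.75, 2]
t = 1.875 gives g = 0.0039, positive; keep [1.875, 2]
t = 1.9375 gives g = -0.4683, negative; keep [1.875, 1.9375]
t = 1.90625 gives g = -0.2249, negative; keep [1.875, 1.90625]
t = 1.890625 gives g = -0.1087, negative; keep [1.875, 1.890625]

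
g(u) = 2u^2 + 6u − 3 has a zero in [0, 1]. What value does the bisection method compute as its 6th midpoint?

m = 0.5, g(m) = 0.5 (+); new bracket [0, 0.5]
m = 0.25, g(m) = -1.375 (−); new bracket [0.25, 0.5]
m = 0.375, g(m) = -0.46875 (−); new bracket [0.375, 0.5]
m = 0.4375, g(m) = 0.0078 (+); new bracket [0.375, 0.4375]
m = 0.40625, g(m) = -0.2324 (−); new bracket [0.40625, 0.4375]
m = 0.421875, g(m) = -0.1128 (−); new bracket [0.421875, 0.4375]

0.421875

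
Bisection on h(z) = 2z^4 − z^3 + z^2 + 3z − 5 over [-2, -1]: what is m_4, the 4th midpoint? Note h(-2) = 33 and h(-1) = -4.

-1.3125

z = -1.5 gives h = 6.25, positive; keep [-1.5, -1]
z = -1.25 gives h = -0.351562, negative; keep [-1.5, -1.25]
z = -1.375 gives h = 2.51416, positive; keep [-1.375, -1.25]
z = -1.3125 gives h = 0.9812, positive; keep [-1.3125, -1.25]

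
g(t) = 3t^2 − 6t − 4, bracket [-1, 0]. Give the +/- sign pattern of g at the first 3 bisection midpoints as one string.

-++

m = -0.5, g(m) = -0.25 (−); new bracket [-1, -0.5]
m = -0.75, g(m) = 2.1875 (+); new bracket [-0.75, -0.5]
m = -0.625, g(m) = 0.921875 (+); new bracket [-0.625, -0.5]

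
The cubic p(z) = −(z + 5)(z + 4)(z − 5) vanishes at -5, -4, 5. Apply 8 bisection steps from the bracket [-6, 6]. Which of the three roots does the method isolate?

5

midpoint 0: p = 100 > 0 → [0, 6]
midpoint 3: p = 112 > 0 → [3, 6]
midpoint 4.5: p = 40.375 > 0 → [4.5, 6]
midpoint 5.25: p = -23.7031 < 0 → [4.5, 5.25]
midpoint 4.875: p = 10.9551 > 0 → [4.875, 5.25]
midpoint 5.0625: p = -5.6995 < 0 → [4.875, 5.0625]
midpoint 4.96875: p = 2.794 > 0 → [4.96875, 5.0625]
midpoint 5.015625: p = -1.4109 < 0 → [4.96875, 5.015625]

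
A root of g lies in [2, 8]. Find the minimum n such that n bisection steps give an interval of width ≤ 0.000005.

Width after n steps is 6/2^n. Need 2^n ≥ 6/0.000005 = 1200000.
2^20 = 1048576 < 1200000 ≤ 2^21 = 2097152, so n = 21.

21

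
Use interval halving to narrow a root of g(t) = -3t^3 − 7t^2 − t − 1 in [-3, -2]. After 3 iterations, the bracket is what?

[-2.375, -2.25]

m = -2.5, g(m) = 4.625 (+); new bracket [-2.5, -2]
m = -2.25, g(m) = -0.015625 (−); new bracket [-2.5, -2.25]
m = -2.375, g(m) = 2.080078 (+); new bracket [-2.375, -2.25]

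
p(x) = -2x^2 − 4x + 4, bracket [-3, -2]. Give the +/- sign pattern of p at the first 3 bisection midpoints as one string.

midpoint -2.5: p = 1.5 > 0 → [-3, -2.5]
midpoint -2.75: p = -0.125 < 0 → [-2.75, -2.5]
midpoint -2.625: p = 0.71875 > 0 → [-2.75, -2.625]

+-+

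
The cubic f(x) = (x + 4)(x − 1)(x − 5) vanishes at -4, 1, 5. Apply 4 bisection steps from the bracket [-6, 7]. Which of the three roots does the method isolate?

x = 0.5 gives f = 10.125, positive; keep [-6, 0.5]
x = -2.75 gives f = 36.328125, positive; keep [-6, -2.75]
x = -4.375 gives f = -18.896484, negative; keep [-4.375, -2.75]
x = -3.5625 gives f = 17.0916, positive; keep [-4.375, -3.5625]

-4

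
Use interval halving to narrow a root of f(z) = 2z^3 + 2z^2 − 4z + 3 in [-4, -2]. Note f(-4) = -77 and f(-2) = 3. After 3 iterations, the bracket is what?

f(-3) = -21 < 0, so the root lies in [-3, -2]
f(-2.5) = -5.75 < 0, so the root lies in [-2.5, -2]
f(-2.25) = -0.65625 < 0, so the root lies in [-2.25, -2]

[-2.25, -2]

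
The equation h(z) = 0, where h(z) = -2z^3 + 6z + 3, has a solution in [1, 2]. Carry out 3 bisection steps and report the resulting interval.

z = 1.5 gives h = 5.25, positive; keep [1.5, 2]
z = 1.75 gives h = 2.78125, positive; keep [1.75, 2]
z = 1.875 gives h = 1.066406, positive; keep [1.875, 2]

[1.875, 2]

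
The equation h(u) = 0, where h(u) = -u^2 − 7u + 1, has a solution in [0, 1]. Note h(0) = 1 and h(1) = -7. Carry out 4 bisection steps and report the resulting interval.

[0.125, 0.1875]

u = 0.5 gives h = -2.75, negative; keep [0, 0.5]
u = 0.25 gives h = -0.8125, negative; keep [0, 0.25]
u = 0.125 gives h = 0.109375, positive; keep [0.125, 0.25]
u = 0.1875 gives h = -0.3477, negative; keep [0.125, 0.1875]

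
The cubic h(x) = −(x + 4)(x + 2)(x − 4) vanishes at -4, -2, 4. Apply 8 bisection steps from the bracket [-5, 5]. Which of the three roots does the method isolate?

4

x = 0 gives h = 32, positive; keep [0, 5]
x = 2.5 gives h = 43.875, positive; keep [2.5, 5]
x = 3.75 gives h = 11.140625, positive; keep [3.75, 5]
x = 4.375 gives h = -20.0215, negative; keep [3.75, 4.375]
x = 4.0625 gives h = -3.0549, negative; keep [3.75, 4.0625]
x = 3.90625 gives h = 4.3778, positive; keep [3.90625, 4.0625]
x = 3.984375 gives h = 0.7466, positive; keep [3.984375, 4.0625]
x = 4.0234375 gives h = -1.1327, negative; keep [3.984375, 4.0234375]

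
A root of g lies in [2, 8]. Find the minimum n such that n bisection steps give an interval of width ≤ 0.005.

11

Width after n steps is 6/2^n. Need 2^n ≥ 6/0.005 = 1200.
2^10 = 1024 < 1200 ≤ 2^11 = 2048, so n = 11.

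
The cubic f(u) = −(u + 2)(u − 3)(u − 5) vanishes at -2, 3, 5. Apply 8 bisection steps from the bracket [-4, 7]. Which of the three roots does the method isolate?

-2

midpoint 1.5: f = -18.375 < 0 → [-4, 1.5]
midpoint -1.25: f = -19.921875 < 0 → [-4, -1.25]
midpoint -2.625: f = 26.806641 > 0 → [-2.625, -1.25]
midpoint -1.9375: f = -2.1409 < 0 → [-2.625, -1.9375]
midpoint -2.28125: f = 10.8152 > 0 → [-2.28125, -1.9375]
midpoint -2.109375: f = 3.973 > 0 → [-2.109375, -1.9375]
midpoint -2.0234375: f = 0.8269 > 0 → [-2.0234375, -1.9375]
midpoint -1.98046875: f = -0.679 < 0 → [-2.0234375, -1.98046875]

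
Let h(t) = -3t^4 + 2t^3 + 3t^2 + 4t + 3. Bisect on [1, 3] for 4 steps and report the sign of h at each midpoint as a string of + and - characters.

t = 2 gives h = -9, negative; keep [1, 2]
t = 1.5 gives h = 7.3125, positive; keep [1.5, 2]
t = 1.75 gives h = 1.769531, positive; keep [1.75, 2]
t = 1.875 gives h = -2.8484, negative; keep [1.75, 1.875]

-++-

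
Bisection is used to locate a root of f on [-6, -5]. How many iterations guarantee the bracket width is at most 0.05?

5

Width after n steps is 1/2^n. Need 2^n ≥ 1/0.05 = 20.
2^4 = 16 < 20 ≤ 2^5 = 32, so n = 5.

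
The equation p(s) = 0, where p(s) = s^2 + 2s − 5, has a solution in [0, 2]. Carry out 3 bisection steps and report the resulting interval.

[1.25, 1.5]

m = 1, p(m) = -2 (−); new bracket [1, 2]
m = 1.5, p(m) = 0.25 (+); new bracket [1, 1.5]
m = 1.25, p(m) = -0.9375 (−); new bracket [1.25, 1.5]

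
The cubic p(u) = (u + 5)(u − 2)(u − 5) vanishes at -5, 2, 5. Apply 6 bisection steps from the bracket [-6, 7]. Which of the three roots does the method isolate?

u = 0.5 gives p = 37.125, positive; keep [-6, 0.5]
u = -2.75 gives p = 82.828125, positive; keep [-6, -2.75]
u = -4.375 gives p = 37.353516, positive; keep [-6, -4.375]
u = -5.1875 gives p = -13.7292, negative; keep [-5.1875, -4.375]
u = -4.78125 gives p = 14.5095, positive; keep [-5.1875, -4.78125]
u = -4.984375 gives p = 1.0896, positive; keep [-5.1875, -4.984375]

-5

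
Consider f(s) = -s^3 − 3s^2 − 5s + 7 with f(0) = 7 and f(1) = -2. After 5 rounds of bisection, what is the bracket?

[0.84375, 0.875]

f(0.5) = 3.625 > 0, so the root lies in [0.5, 1]
f(0.75) = 1.140625 > 0, so the root lies in [0.75, 1]
f(0.875) = -0.341797 < 0, so the root lies in [0.75, 0.875]
f(0.8125) = 0.4207 > 0, so the root lies in [0.8125, 0.875]
f(0.84375) = 0.0448 > 0, so the root lies in [0.84375, 0.875]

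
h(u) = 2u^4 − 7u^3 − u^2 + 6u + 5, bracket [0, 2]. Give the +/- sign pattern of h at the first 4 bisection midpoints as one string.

+-++

h(1) = 5 > 0, so the root lies in [1, 2]
h(1.5) = -1.75 < 0, so the root lies in [1, 1.5]
h(1.25) = 2.148438 > 0, so the root lies in [1.25, 1.5]
h(1.375) = 0.311 > 0, so the root lies in [1.375, 1.5]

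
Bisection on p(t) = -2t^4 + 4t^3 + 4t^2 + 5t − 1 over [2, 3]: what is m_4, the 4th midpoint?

p(2.5) = 20.875 > 0, so the root lies in [2.5, 3]
p(2.75) = 11.804688 > 0, so the root lies in [2.75, 3]
p(2.875) = 4.851074 > 0, so the root lies in [2.875, 3]
p(2.9375) = 0.6767 > 0, so the root lies in [2.9375, 3]

2.9375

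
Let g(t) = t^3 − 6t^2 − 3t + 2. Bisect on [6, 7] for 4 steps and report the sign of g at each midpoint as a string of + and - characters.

m = 6.5, g(m) = 3.625 (+); new bracket [6, 6.5]
m = 6.25, g(m) = -6.984375 (−); new bracket [6.25, 6.5]
m = 6.375, g(m) = -1.884766 (−); new bracket [6.375, 6.5]
m = 6.4375, g(m) = 0.8181 (+); new bracket [6.375, 6.4375]

+--+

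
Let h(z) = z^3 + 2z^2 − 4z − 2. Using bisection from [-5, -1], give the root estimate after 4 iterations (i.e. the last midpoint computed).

h(-3) = 1 > 0, so the root lies in [-5, -3]
h(-4) = -18 < 0, so the root lies in [-4, -3]
h(-3.5) = -6.375 < 0, so the root lies in [-3.5, -3]
h(-3.25) = -2.2031 < 0, so the root lies in [-3.25, -3]

-3.25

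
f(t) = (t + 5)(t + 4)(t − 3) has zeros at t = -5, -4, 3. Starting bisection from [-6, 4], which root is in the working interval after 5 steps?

t = -1 gives f = -48, negative; keep [-1, 4]
t = 1.5 gives f = -53.625, negative; keep [1.5, 4]
t = 2.75 gives f = -13.078125, negative; keep [2.75, 4]
t = 3.375 gives f = 23.1621, positive; keep [2.75, 3.375]
t = 3.0625 gives f = 3.5588, positive; keep [2.75, 3.0625]

3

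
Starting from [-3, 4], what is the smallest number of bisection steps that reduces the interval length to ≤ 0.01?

10

Width after n steps is 7/2^n. Need 2^n ≥ 7/0.01 = 700.
2^9 = 512 < 700 ≤ 2^10 = 1024, so n = 10.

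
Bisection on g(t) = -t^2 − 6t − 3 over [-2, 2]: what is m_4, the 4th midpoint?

-0.75

g(0) = -3 < 0, so the root lies in [-2, 0]
g(-1) = 2 > 0, so the root lies in [-1, 0]
g(-0.5) = -0.25 < 0, so the root lies in [-1, -0.5]
g(-0.75) = 0.9375 > 0, so the root lies in [-0.75, -0.5]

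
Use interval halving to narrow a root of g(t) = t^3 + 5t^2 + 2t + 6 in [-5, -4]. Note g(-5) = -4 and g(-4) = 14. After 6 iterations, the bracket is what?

[-4.84375, -4.828125]

t = -4.5 gives g = 7.125, positive; keep [-5, -4.5]
t = -4.75 gives g = 2.140625, positive; keep [-5, -4.75]
t = -4.875 gives g = -0.779297, negative; keep [-4.875, -4.75]
t = -4.8125 gives g = 0.7175, positive; keep [-4.875, -4.8125]
t = -4.84375 gives g = -0.0216, negative; keep [-4.84375, -4.8125]
t = -4.828125 gives g = 0.3503, positive; keep [-4.84375, -4.828125]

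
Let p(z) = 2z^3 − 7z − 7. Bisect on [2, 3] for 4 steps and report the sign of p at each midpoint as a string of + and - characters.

z = 2.5 gives p = 6.75, positive; keep [2, 2.5]
z = 2.25 gives p = 0.03125, positive; keep [2, 2.25]
z = 2.125 gives p = -2.683594, negative; keep [2.125, 2.25]
z = 2.1875 gives p = -1.3774, negative; keep [2.1875, 2.25]

++--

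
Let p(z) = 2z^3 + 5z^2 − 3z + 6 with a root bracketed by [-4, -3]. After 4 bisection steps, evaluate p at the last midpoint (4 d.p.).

p(-3.5) = -8 < 0, so the root lies in [-3.5, -3]
p(-3.25) = -0.09375 < 0, so the root lies in [-3.25, -3]
p(-3.125) = 3.167969 > 0, so the root lies in [-3.25, -3.125]
p(-3.1875) = 1.5923 > 0, so the root lies in [-3.25, -3.1875]

1.5923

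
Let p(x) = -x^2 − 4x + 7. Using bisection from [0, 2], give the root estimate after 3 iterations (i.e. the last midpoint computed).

midpoint 1: p = 2 > 0 → [1, 2]
midpoint 1.5: p = -1.25 < 0 → [1, 1.5]
midpoint 1.25: p = 0.4375 > 0 → [1.25, 1.5]

1.25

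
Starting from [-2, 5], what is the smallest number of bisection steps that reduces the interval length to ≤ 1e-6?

Width after n steps is 7/2^n. Need 2^n ≥ 7/1e-6 = 7000000.
2^22 = 4194304 < 7000000 ≤ 2^23 = 8388608, so n = 23.

23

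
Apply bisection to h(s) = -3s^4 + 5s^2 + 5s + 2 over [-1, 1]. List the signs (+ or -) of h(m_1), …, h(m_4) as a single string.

+++-

h(0) = 2 > 0, so the root lies in [-1, 0]
h(-0.5) = 0.5625 > 0, so the root lies in [-1, -0.5]
h(-0.75) = 0.113281 > 0, so the root lies in [-1, -0.75]
h(-0.875) = -0.3054 < 0, so the root lies in [-0.875, -0.75]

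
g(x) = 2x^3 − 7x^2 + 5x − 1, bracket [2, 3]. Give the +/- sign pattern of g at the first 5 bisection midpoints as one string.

-++--

midpoint 2.5: g = -1 < 0 → [2.5, 3]
midpoint 2.75: g = 1.40625 > 0 → [2.5, 2.75]
midpoint 2.625: g = 0.066406 > 0 → [2.5, 2.625]
midpoint 2.5625: g = -0.4995 < 0 → [2.5625, 2.625]
midpoint 2.59375: g = -0.2249 < 0 → [2.59375, 2.625]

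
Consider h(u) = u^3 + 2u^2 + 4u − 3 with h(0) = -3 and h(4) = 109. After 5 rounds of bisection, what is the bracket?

u = 2 gives h = 21, positive; keep [0, 2]
u = 1 gives h = 4, positive; keep [0, 1]
u = 0.5 gives h = -0.375, negative; keep [0.5, 1]
u = 0.75 gives h = 1.5469, positive; keep [0.5, 0.75]
u = 0.625 gives h = 0.5254, positive; keep [0.5, 0.625]

[0.5, 0.625]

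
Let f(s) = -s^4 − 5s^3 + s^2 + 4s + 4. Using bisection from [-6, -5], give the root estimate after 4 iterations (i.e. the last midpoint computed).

-5.0625

f(-5.5) = -70.9375 < 0, so the root lies in [-5.5, -5]
f(-5.25) = -25.613281 < 0, so the root lies in [-5.25, -5]
f(-5.125) = -7.060791 < 0, so the root lies in [-5.125, -5]
f(-5.0625) = 1.2698 > 0, so the root lies in [-5.125, -5.0625]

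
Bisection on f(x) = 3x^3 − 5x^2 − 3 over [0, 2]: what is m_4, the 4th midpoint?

midpoint 1: f = -5 < 0 → [1, 2]
midpoint 1.5: f = -4.125 < 0 → [1.5, 2]
midpoint 1.75: f = -2.234375 < 0 → [1.75, 2]
midpoint 1.875: f = -0.8027 < 0 → [1.875, 2]

1.875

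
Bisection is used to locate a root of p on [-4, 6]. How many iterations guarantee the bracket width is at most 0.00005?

Width after n steps is 10/2^n. Need 2^n ≥ 10/0.00005 = 200000.
2^17 = 131072 < 200000 ≤ 2^18 = 262144, so n = 18.

18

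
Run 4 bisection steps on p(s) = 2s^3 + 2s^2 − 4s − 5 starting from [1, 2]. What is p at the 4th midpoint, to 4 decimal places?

-0.6763

s = 1.5 gives p = 0.25, positive; keep [1, 1.5]
s = 1.25 gives p = -2.96875, negative; keep [1.25, 1.5]
s = 1.375 gives p = -1.519531, negative; keep [1.375, 1.5]
s = 1.4375 gives p = -0.6763, negative; keep [1.4375, 1.5]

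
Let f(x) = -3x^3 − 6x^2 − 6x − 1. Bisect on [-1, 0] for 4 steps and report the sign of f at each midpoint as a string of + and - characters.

x = -0.5 gives f = 0.875, positive; keep [-0.5, 0]
x = -0.25 gives f = 0.171875, positive; keep [-0.25, 0]
x = -0.125 gives f = -0.337891, negative; keep [-0.25, -0.125]
x = -0.1875 gives f = -0.0662, negative; keep [-0.25, -0.1875]

++--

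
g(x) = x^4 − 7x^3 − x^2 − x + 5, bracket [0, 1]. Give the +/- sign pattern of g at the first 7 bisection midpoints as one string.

midpoint 0.5: g = 3.4375 > 0 → [0.5, 1]
midpoint 0.75: g = 1.050781 > 0 → [0.75, 1]
midpoint 0.875: g = -0.743896 < 0 → [0.75, 0.875]
midpoint 0.8125: g = 0.2085 > 0 → [0.8125, 0.875]
midpoint 0.84375: g = -0.2536 < 0 → [0.8125, 0.84375]
midpoint 0.828125: g = -0.0191 < 0 → [0.8125, 0.828125]
midpoint 0.8203125: g = 0.0956 > 0 → [0.8203125, 0.828125]

++-+--+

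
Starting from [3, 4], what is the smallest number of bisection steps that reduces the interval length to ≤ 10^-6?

Width after n steps is 1/2^n. Need 2^n ≥ 1/10^-6 = 1000000.
2^19 = 524288 < 1000000 ≤ 2^20 = 1048576, so n = 20.

20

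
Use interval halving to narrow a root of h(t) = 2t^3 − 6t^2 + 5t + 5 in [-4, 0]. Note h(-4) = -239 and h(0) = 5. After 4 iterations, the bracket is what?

midpoint -2: h = -45 < 0 → [-2, 0]
midpoint -1: h = -8 < 0 → [-1, 0]
midpoint -0.5: h = 0.75 > 0 → [-1, -0.5]
midpoint -0.75: h = -2.9688 < 0 → [-0.75, -0.5]

[-0.75, -0.5]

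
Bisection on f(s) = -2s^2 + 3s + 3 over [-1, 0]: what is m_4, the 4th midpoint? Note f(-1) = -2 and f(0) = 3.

midpoint -0.5: f = 1 > 0 → [-1, -0.5]
midpoint -0.75: f = -0.375 < 0 → [-0.75, -0.5]
midpoint -0.625: f = 0.34375 > 0 → [-0.75, -0.625]
midpoint -0.6875: f = -0.0078 < 0 → [-0.6875, -0.625]

-0.6875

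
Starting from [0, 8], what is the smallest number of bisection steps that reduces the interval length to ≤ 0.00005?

Width after n steps is 8/2^n. Need 2^n ≥ 8/0.00005 = 160000.
2^17 = 131072 < 160000 ≤ 2^18 = 262144, so n = 18.

18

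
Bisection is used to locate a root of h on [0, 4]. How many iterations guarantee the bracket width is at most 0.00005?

Width after n steps is 4/2^n. Need 2^n ≥ 4/0.00005 = 80000.
2^16 = 65536 < 80000 ≤ 2^17 = 131072, so n = 17.

17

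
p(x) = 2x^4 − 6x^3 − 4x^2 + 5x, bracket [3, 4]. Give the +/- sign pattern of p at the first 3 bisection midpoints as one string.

+-+

midpoint 3.5: p = 11.375 > 0 → [3, 3.5]
midpoint 3.25: p = -8.835938 < 0 → [3.25, 3.5]
midpoint 3.375: p = 0.14502 > 0 → [3.25, 3.375]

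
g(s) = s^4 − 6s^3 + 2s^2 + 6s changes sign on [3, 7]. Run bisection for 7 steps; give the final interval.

m = 5, g(m) = -45 (−); new bracket [5, 7]
m = 6, g(m) = 108 (+); new bracket [5, 6]
m = 5.5, g(m) = 10.3125 (+); new bracket [5, 5.5]
m = 5.25, g(m) = -21.9023 (−); new bracket [5.25, 5.5]
m = 5.375, g(m) = -7.0232 (−); new bracket [5.375, 5.5]
m = 5.4375, g(m) = 1.3262 (+); new bracket [5.375, 5.4375]
m = 5.40625, g(m) = -2.9267 (−); new bracket [5.40625, 5.4375]

[5.40625, 5.4375]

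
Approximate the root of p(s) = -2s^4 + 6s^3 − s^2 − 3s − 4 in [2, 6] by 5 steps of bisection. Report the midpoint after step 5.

2.375

midpoint 4: p = -160 < 0 → [2, 4]
midpoint 3: p = -22 < 0 → [2, 3]
midpoint 2.5: p = -2.125 < 0 → [2, 2.5]
midpoint 2.25: p = 1.2734 > 0 → [2.25, 2.5]
midpoint 2.375: p = -0.02 < 0 → [2.25, 2.375]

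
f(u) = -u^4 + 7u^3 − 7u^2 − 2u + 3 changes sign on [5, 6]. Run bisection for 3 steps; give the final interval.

[5.625, 5.75]

midpoint 5.5: f = 29.8125 > 0 → [5.5, 6]
midpoint 5.75: f = -2.300781 < 0 → [5.5, 5.75]
midpoint 5.625: f = 14.986084 > 0 → [5.625, 5.75]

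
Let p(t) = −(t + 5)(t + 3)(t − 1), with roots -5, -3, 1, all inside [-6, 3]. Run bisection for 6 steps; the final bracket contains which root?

m = -1.5, p(m) = 13.125 (+); new bracket [-1.5, 3]
m = 0.75, p(m) = 5.390625 (+); new bracket [0.75, 3]
m = 1.875, p(m) = -29.326172 (−); new bracket [0.75, 1.875]
m = 1.3125, p(m) = -8.5071 (−); new bracket [0.75, 1.3125]
m = 1.03125, p(m) = -0.7598 (−); new bracket [0.75, 1.03125]
m = 0.890625, p(m) = 2.5067 (+); new bracket [0.890625, 1.03125]

1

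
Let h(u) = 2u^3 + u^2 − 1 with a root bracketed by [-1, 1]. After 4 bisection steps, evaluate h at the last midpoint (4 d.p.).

m = 0, h(m) = -1 (−); new bracket [0, 1]
m = 0.5, h(m) = -0.5 (−); new bracket [0.5, 1]
m = 0.75, h(m) = 0.40625 (+); new bracket [0.5, 0.75]
m = 0.625, h(m) = -0.1211 (−); new bracket [0.625, 0.75]

-0.1211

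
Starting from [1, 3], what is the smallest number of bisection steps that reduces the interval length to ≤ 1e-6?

21

Width after n steps is 2/2^n. Need 2^n ≥ 2/1e-6 = 2000000.
2^20 = 1048576 < 2000000 ≤ 2^21 = 2097152, so n = 21.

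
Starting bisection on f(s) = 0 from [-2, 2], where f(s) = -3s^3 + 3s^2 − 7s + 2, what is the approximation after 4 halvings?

0.25

m = 0, f(m) = 2 (+); new bracket [0, 2]
m = 1, f(m) = -5 (−); new bracket [0, 1]
m = 0.5, f(m) = -1.125 (−); new bracket [0, 0.5]
m = 0.25, f(m) = 0.3906 (+); new bracket [0.25, 0.5]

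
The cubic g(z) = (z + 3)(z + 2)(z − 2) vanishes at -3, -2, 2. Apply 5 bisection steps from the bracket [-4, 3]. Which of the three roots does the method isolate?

g(-0.5) = -9.375 < 0, so the root lies in [-0.5, 3]
g(1.25) = -10.359375 < 0, so the root lies in [1.25, 3]
g(2.125) = 2.642578 > 0, so the root lies in [1.25, 2.125]
g(1.6875) = -5.4016 < 0, so the root lies in [1.6875, 2.125]
g(1.90625) = -1.7967 < 0, so the root lies in [1.90625, 2.125]

2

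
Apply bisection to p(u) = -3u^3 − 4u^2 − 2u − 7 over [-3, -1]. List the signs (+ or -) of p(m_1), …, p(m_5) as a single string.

m = -2, p(m) = 5 (+); new bracket [-2, -1]
m = -1.5, p(m) = -2.875 (−); new bracket [-2, -1.5]
m = -1.75, p(m) = 0.328125 (+); new bracket [-1.75, -1.5]
m = -1.625, p(m) = -1.4395 (−); new bracket [-1.75, -1.625]
m = -1.6875, p(m) = -0.5994 (−); new bracket [-1.75, -1.6875]

+-+--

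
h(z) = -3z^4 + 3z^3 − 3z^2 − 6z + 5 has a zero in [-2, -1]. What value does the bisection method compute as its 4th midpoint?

m = -1.5, h(m) = -18.0625 (−); new bracket [-1.5, -1]
m = -1.25, h(m) = -5.371094 (−); new bracket [-1.25, -1]
m = -1.125, h(m) = -1.123779 (−); new bracket [-1.125, -1]
m = -1.0625, h(m) = 0.5666 (+); new bracket [-1.125, -1.0625]

-1.0625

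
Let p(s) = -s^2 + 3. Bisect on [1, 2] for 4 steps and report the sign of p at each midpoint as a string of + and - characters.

s = 1.5 gives p = 0.75, positive; keep [1.5, 2]
s = 1.75 gives p = -0.0625, negative; keep [1.5, 1.75]
s = 1.625 gives p = 0.359375, positive; keep [1.625, 1.75]
s = 1.6875 gives p = 0.1523, positive; keep [1.6875, 1.75]

+-++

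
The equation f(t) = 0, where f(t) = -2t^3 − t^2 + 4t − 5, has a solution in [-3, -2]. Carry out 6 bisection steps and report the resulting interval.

[-2.0625, -2.046875]

f(-2.5) = 10 > 0, so the root lies in [-2.5, -2]
f(-2.25) = 3.71875 > 0, so the root lies in [-2.25, -2]
f(-2.125) = 1.175781 > 0, so the root lies in [-2.125, -2]
f(-2.0625) = 0.0435 > 0, so the root lies in [-2.0625, -2]
f(-2.03125) = -0.4892 < 0, so the root lies in [-2.0625, -2.03125]
f(-2.046875) = -0.2256 < 0, so the root lies in [-2.0625, -2.046875]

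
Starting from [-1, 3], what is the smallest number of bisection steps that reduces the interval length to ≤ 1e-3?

Width after n steps is 4/2^n. Need 2^n ≥ 4/1e-3 = 4000.
2^11 = 2048 < 4000 ≤ 2^12 = 4096, so n = 12.

12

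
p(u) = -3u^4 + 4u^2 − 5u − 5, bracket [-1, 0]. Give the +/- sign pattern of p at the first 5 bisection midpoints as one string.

m = -0.5, p(m) = -1.6875 (−); new bracket [-1, -0.5]
m = -0.75, p(m) = 0.050781 (+); new bracket [-0.75, -0.5]
m = -0.625, p(m) = -0.770264 (−); new bracket [-0.75, -0.625]
m = -0.6875, p(m) = -0.3421 (−); new bracket [-0.75, -0.6875]
m = -0.71875, p(m) = -0.1405 (−); new bracket [-0.75, -0.71875]

-+---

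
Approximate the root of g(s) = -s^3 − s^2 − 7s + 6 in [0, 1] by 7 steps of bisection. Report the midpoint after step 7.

0.7265625

m = 0.5, g(m) = 2.125 (+); new bracket [0.5, 1]
m = 0.75, g(m) = -0.234375 (−); new bracket [0.5, 0.75]
m = 0.625, g(m) = 0.990234 (+); new bracket [0.625, 0.75]
m = 0.6875, g(m) = 0.3899 (+); new bracket [0.6875, 0.75]
m = 0.71875, g(m) = 0.0808 (+); new bracket [0.71875, 0.75]
m = 0.734375, g(m) = -0.076 (−); new bracket [0.71875, 0.734375]
m = 0.7265625, g(m) = 0.0026 (+); new bracket [0.7265625, 0.734375]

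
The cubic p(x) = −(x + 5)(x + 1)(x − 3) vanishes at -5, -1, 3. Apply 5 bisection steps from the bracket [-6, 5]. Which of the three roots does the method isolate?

3

p(-0.5) = 7.875 > 0, so the root lies in [-0.5, 5]
p(2.25) = 17.671875 > 0, so the root lies in [2.25, 5]
p(3.625) = -24.931641 < 0, so the root lies in [2.25, 3.625]
p(2.9375) = 1.9534 > 0, so the root lies in [2.9375, 3.625]
p(3.28125) = -9.9715 < 0, so the root lies in [2.9375, 3.28125]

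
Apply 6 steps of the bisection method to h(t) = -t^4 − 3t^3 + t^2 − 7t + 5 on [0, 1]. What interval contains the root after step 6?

[0.625, 0.640625]

h(0.5) = 1.3125 > 0, so the root lies in [0.5, 1]
h(0.75) = -1.269531 < 0, so the root lies in [0.5, 0.75]
h(0.625) = 0.130615 > 0, so the root lies in [0.625, 0.75]
h(0.6875) = -0.5381 < 0, so the root lies in [0.625, 0.6875]
h(0.65625) = -0.1964 < 0, so the root lies in [0.625, 0.65625]
h(0.640625) = -0.0311 < 0, so the root lies in [0.625, 0.640625]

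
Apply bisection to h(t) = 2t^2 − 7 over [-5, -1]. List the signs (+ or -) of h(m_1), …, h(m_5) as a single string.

h(-3) = 11 > 0, so the root lies in [-3, -1]
h(-2) = 1 > 0, so the root lies in [-2, -1]
h(-1.5) = -2.5 < 0, so the root lies in [-2, -1.5]
h(-1.75) = -0.875 < 0, so the root lies in [-2, -1.75]
h(-1.875) = 0.0312 > 0, so the root lies in [-1.875, -1.75]

++--+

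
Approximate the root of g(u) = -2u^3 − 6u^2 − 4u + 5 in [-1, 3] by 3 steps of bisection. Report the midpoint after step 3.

0.5

midpoint 1: g = -7 < 0 → [-1, 1]
midpoint 0: g = 5 > 0 → [0, 1]
midpoint 0.5: g = 1.25 > 0 → [0.5, 1]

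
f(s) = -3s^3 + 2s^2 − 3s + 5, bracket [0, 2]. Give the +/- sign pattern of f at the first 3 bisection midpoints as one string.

+--

f(1) = 1 > 0, so the root lies in [1, 2]
f(1.5) = -5.125 < 0, so the root lies in [1, 1.5]
f(1.25) = -1.484375 < 0, so the root lies in [1, 1.25]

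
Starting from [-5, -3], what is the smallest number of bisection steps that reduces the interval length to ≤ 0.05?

Width after n steps is 2/2^n. Need 2^n ≥ 2/0.05 = 40.
2^5 = 32 < 40 ≤ 2^6 = 64, so n = 6.

6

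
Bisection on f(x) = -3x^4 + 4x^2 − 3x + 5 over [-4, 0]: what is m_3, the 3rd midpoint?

midpoint -2: f = -21 < 0 → [-2, 0]
midpoint -1: f = 9 > 0 → [-2, -1]
midpoint -1.5: f = 3.3125 > 0 → [-2, -1.5]

-1.5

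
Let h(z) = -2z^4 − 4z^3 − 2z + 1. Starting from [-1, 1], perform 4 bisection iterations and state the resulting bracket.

[0.25, 0.375]

h(0) = 1 > 0, so the root lies in [0, 1]
h(0.5) = -0.625 < 0, so the root lies in [0, 0.5]
h(0.25) = 0.429688 > 0, so the root lies in [0.25, 0.5]
h(0.375) = -0.0005 < 0, so the root lies in [0.25, 0.375]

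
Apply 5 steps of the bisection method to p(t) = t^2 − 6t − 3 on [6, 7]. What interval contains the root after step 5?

midpoint 6.5: p = 0.25 > 0 → [6, 6.5]
midpoint 6.25: p = -1.4375 < 0 → [6.25, 6.5]
midpoint 6.375: p = -0.609375 < 0 → [6.375, 6.5]
midpoint 6.4375: p = -0.1836 < 0 → [6.4375, 6.5]
midpoint 6.46875: p = 0.0322 > 0 → [6.4375, 6.46875]

[6.4375, 6.46875]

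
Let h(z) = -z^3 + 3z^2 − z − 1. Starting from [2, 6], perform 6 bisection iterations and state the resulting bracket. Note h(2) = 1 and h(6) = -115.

[2.375, 2.4375]

m = 4, h(m) = -21 (−); new bracket [2, 4]
m = 3, h(m) = -4 (−); new bracket [2, 3]
m = 2.5, h(m) = -0.375 (−); new bracket [2, 2.5]
m = 2.25, h(m) = 0.5469 (+); new bracket [2.25, 2.5]
m = 2.375, h(m) = 0.1504 (+); new bracket [2.375, 2.5]
m = 2.4375, h(m) = -0.0955 (−); new bracket [2.375, 2.4375]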